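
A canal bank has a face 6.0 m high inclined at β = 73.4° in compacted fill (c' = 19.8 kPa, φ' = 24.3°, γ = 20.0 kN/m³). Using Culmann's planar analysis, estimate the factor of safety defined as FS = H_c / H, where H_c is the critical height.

FS = 1.67

H_c = (4c'/γ) · sinβ cosφ' / [1 − cos(β − φ')]
    = (4·19.8/20.0) · sin73.4°·cos24.3° / [1 − cos49.1°]
    = 3.960 · 0.8734 / 0.3453 = 10.02 m
FS = H_c / H = 10.02 / 6.0 = 1.670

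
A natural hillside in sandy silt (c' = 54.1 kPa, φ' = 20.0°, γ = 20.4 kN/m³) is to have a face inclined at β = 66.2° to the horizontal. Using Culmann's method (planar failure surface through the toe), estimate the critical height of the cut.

Culmann's analysis gives the critical failure plane at α_cr = (β + φ')/2 = (66.2 + 20.0)/2 = 43.1°, and the critical height
H_c = (4c'/γ) · sinβ cosφ' / [1 − cos(β − φ')]
    = (4·54.1/20.4) · sin66.2°·cos20.0° / [1 − cos(46.2°)]
    = 10.608 · 0.9150·0.9397 / [1 − 0.6921]
    = 10.608 · 0.8598 / 0.3079
    = 29.63 m

H_c = 29.63 m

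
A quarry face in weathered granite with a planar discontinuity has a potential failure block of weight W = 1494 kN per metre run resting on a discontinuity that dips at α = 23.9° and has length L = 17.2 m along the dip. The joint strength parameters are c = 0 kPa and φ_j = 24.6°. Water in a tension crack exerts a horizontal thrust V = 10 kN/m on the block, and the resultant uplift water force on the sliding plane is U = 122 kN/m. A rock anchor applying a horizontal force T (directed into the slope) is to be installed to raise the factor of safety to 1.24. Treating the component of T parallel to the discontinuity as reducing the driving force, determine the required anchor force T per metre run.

T = 147 kN/m

Resolving forces along and normal to the sliding plane, with the horizontal anchor force T adding T·sinα to the effective normal force and T·cosα acting up the plane against the driving force:
FS = [cL + (W cosα − U − V sinα + T sinα) tanφ_j] / [W sinα + V cosα − T cosα]
Without the anchor: N' = 1239.8 kN/m, driving T_d = 614.4 kN/m, resisting R = 0·17.2 + 1239.8·tan24.6° = 567.6 kN/m, FS = 0.92.
Setting FS = 1.24 and solving for T:
1.24·(614.4 − T cos23.9°) = 567.6 + T sin23.9°·tan24.6°
T·(sin23.9°·tan24.6° + 1.24·cos23.9°) = 1.24·614.4 − 567.6
T·(0.4051·0.4578 + 1.24·0.9143) = 761.9 − 567.6 = 194.2
T·1.3192 = 194.2
T = 147.2 kN/m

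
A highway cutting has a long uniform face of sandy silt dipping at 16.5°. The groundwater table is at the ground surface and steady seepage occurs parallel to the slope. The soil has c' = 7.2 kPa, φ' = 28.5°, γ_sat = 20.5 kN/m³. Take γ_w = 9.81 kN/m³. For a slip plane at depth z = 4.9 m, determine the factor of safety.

FS = 1.22

With seepage parallel to the slope and the water table at the surface, the effective normal stress on the slip plane uses the buoyant unit weight γ' = γ_sat − γ_w while the driving shear stress uses γ_sat:
FS = [c' + γ' z cos²β tanφ'] / [γ_sat z sinβ cosβ]
γ' = 20.5 − 9.81 = 10.69 kN/m³
Numerator = 7.2 + 10.69·4.9·cos²16.5°·tan28.5° = 7.2 + 10.69·4.9·0.9193·0.5430 = 33.346 kPa
Denominator = 20.5·4.9·sin16.5°·cos16.5° = 20.5·4.9·0.2840·0.9588 = 27.354 kPa
FS = 33.346 / 27.354 = 1.219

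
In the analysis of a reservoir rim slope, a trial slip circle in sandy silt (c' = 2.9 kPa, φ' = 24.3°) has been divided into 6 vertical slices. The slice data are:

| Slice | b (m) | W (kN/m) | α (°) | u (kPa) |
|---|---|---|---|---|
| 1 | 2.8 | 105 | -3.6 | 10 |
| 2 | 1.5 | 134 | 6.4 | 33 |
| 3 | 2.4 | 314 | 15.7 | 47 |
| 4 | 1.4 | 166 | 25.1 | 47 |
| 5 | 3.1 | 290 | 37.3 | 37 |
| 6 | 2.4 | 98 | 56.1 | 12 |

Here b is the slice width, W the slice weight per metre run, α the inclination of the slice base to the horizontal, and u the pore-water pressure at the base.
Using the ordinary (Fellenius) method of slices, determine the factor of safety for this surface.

Ordinary method of slices: FS = Σ[c'·Δl_i + (W_i cosα_i − u_i·Δl_i)·tanφ'] / Σ W_i sinα_i, with Δl_i = b_i / cosα_i.
Slice 1: Δl = 2.8/cos(-3.6°) = 2.806 m; N'_1 = 105·cos(-3.6°) − 10·2.806 = 76.7; c'Δl = 8.14; W sinα = -6.6
Slice 2: Δl = 1.5/cos6.4° = 1.509 m; N'_2 = 134·cos6.4° − 33·1.509 = 83.4; c'Δl = 4.38; W sinα = 14.9
Slice 3: Δl = 2.4/cos15.7° = 2.493 m; N'_3 = 314·cos15.7° − 47·2.493 = 185.1; c'Δl = 7.23; W sinα = 85.0
Slice 4: Δl = 1.4/cos25.1° = 1.546 m; N'_4 = 166·cos25.1° − 47·1.546 = 77.7; c'Δl = 4.48; W sinα = 70.4
Slice 5: Δl = 3.1/cos37.3° = 3.897 m; N'_5 = 290·cos37.3° − 37·3.897 = 86.5; c'Δl = 11.30; W sinα = 175.7
Slice 6: Δl = 2.4/cos56.1° = 4.303 m; N'_6 = 98·cos56.1° − 12·4.303 = 3.0; c'Δl = 12.48; W sinα = 81.3
Σc'Δl = 48.0 kN/m; ΣN' = 512.4 kN/m; ΣW sinα = 420.8 kN/m
Resisting = 48.0 + 512.4·tan24.3° = 48.0 + 231.4 = 279.4 kN/m
FS = 279.4 / 420.8 = 0.664

FS = 0.66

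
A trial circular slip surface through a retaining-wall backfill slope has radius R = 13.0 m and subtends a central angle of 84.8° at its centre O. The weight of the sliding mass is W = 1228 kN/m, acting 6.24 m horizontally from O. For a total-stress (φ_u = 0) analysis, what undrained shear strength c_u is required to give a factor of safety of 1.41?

FS = c_u·L_a·R / (W·d), so c_u = FS·W·d / (L_a·R).
Arc length L_a = R·θ = 13.0·(84.8°·π/180) = 13.0·1.4800 = 19.24 m
c_u = 1.41·1228·6.24 / (19.24·13.0) = 10804.4 / 250.13 = 43.20 kPa

c_u = 43.2 kPa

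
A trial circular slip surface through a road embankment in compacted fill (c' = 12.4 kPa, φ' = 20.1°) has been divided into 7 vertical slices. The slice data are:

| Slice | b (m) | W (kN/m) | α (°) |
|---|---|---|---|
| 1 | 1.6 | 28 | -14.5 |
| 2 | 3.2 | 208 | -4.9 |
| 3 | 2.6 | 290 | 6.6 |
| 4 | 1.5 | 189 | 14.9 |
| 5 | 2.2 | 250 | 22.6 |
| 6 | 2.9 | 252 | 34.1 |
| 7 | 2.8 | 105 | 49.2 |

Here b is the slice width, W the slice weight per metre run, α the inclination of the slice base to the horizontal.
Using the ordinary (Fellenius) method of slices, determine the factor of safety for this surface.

Ordinary method of slices: FS = Σ[c'·Δl_i + (W_i cosα_i)·tanφ'] / Σ W_i sinα_i, with Δl_i = b_i / cosα_i.
Slice 1: Δl = 1.6/cos(-14.5°) = 1.653 m; N'_1 = 28·cos(-14.5°) = 27.1; c'Δl = 20.49; W sinα = -7.0
Slice 2: Δl = 3.2/cos(-4.9°) = 3.212 m; N'_2 = 208·cos(-4.9°) = 207.2; c'Δl = 39.83; W sinα = -17.8
Slice 3: Δl = 2.6/cos6.6° = 2.617 m; N'_3 = 290·cos6.6° = 288.1; c'Δl = 32.46; W sinα = 33.3
Slice 4: Δl = 1.5/cos14.9° = 1.552 m; N'_4 = 189·cos14.9° = 182.6; c'Δl = 19.25; W sinα = 48.6
Slice 5: Δl = 2.2/cos22.6° = 2.383 m; N'_5 = 250·cos22.6° = 230.8; c'Δl = 29.55; W sinα = 96.1
Slice 6: Δl = 2.9/cos34.1° = 3.502 m; N'_6 = 252·cos34.1° = 208.7; c'Δl = 43.43; W sinα = 141.3
Slice 7: Δl = 2.8/cos49.2° = 4.285 m; N'_7 = 105·cos49.2° = 68.6; c'Δl = 53.14; W sinα = 79.5
Σc'Δl = 238.1 kN/m; ΣN' = 1213.2 kN/m; ΣW sinα = 374.0 kN/m
Resisting = 238.1 + 1213.2·tan20.1° = 238.1 + 444.0 = 682.1 kN/m
FS = 682.1 / 374.0 = 1.824

FS = 1.82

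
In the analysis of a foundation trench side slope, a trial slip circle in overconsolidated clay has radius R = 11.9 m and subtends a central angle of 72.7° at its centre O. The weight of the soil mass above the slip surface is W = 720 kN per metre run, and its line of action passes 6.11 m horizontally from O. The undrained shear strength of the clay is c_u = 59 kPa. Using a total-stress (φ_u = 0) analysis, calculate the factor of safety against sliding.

FS = 2.41

Taking moments about the centre O, the resisting moment is provided by the undrained shear strength acting along the arc:
Arc length L_a = R·θ = 11.9·(72.7°·π/180) = 11.9·1.2689 = 15.10 m
M_R = c_u·L_a·R = 59·15.10·11.9 = 10601.3 kN·m/m
M_D = W·d = 720·6.11 = 4399.2 kN·m/m
FS = M_R / M_D = 10601.3 / 4399.2 = 2.410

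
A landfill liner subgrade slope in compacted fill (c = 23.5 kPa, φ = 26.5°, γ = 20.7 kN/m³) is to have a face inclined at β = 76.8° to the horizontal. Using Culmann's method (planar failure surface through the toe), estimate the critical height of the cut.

H_c = 10.95 m

Culmann's analysis gives the critical failure plane at α_cr = (β + φ)/2 = (76.8 + 26.5)/2 = 51.6°, and the critical height
H_c = (4c/γ) · sinβ cosφ / [1 − cos(β − φ)]
    = (4·23.5/20.7) · sin76.8°·cos26.5° / [1 − cos(50.3°)]
    = 4.541 · 0.9736·0.8949 / [1 − 0.6388]
    = 4.541 · 0.8713 / 0.3612
    = 10.95 m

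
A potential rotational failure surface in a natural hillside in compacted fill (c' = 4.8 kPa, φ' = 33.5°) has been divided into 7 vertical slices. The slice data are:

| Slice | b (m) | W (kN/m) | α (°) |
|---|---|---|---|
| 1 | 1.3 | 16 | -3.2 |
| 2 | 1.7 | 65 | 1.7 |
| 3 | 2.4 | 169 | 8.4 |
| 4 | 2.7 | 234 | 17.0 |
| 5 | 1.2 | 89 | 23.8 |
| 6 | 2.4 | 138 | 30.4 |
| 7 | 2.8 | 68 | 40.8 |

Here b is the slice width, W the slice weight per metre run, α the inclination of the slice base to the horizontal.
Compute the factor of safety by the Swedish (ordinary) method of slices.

Ordinary method of slices: FS = Σ[c'·Δl_i + (W_i cosα_i)·tanφ'] / Σ W_i sinα_i, with Δl_i = b_i / cosα_i.
Slice 1: Δl = 1.3/cos(-3.2°) = 1.302 m; N'_1 = 16·cos(-3.2°) = 16.0; c'Δl = 6.25; W sinα = -0.9
Slice 2: Δl = 1.7/cos1.7° = 1.701 m; N'_2 = 65·cos1.7° = 65.0; c'Δl = 8.16; W sinα = 1.9
Slice 3: Δl = 2.4/cos8.4° = 2.426 m; N'_3 = 169·cos8.4° = 167.2; c'Δl = 11.64; W sinα = 24.7
Slice 4: Δl = 2.7/cos17.0° = 2.823 m; N'_4 = 234·cos17.0° = 223.8; c'Δl = 13.55; W sinα = 68.4
Slice 5: Δl = 1.2/cos23.8° = 1.312 m; N'_5 = 89·cos23.8° = 81.4; c'Δl = 6.30; W sinα = 35.9
Slice 6: Δl = 2.4/cos30.4° = 2.783 m; N'_6 = 138·cos30.4° = 119.0; c'Δl = 13.36; W sinα = 69.8
Slice 7: Δl = 2.8/cos40.8° = 3.699 m; N'_7 = 68·cos40.8° = 51.5; c'Δl = 17.75; W sinα = 44.4
Σc'Δl = 77.0 kN/m; ΣN' = 723.8 kN/m; ΣW sinα = 244.3 kN/m
Resisting = 77.0 + 723.8·tan33.5° = 77.0 + 479.1 = 556.1 kN/m
FS = 556.1 / 244.3 = 2.276

FS = 2.28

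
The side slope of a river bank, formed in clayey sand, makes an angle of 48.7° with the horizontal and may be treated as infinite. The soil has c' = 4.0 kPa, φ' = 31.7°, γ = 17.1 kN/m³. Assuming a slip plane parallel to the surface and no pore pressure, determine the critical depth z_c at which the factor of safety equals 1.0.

z_c = 1.03 m

Setting FS = 1.00 in FS = [c' + γz cos²β tanφ'] / [γz sinβ cosβ] and solving for z:
z = c' / [γ cosβ (FS·sinβ − cosβ·tanφ')]
  = 4.0 / [17.1·cos48.7°·(1.00·sin48.7° − cos48.7°·tan31.7°)]
  = 4.0 / [17.1·0.6600·(1.00·0.7513 − 0.6600·0.6176)]
  = 4.0 / 3.8783 = 1.031 m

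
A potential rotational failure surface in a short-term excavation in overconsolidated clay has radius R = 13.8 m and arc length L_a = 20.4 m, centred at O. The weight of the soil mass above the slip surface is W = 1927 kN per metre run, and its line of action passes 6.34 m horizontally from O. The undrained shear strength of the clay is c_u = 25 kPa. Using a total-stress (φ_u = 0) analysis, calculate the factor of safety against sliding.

FS = 0.58

Taking moments about the centre O, the resisting moment is provided by the undrained shear strength acting along the arc:
M_R = c_u·L_a·R = 25·20.40·13.8 = 7038.0 kN·m/m
M_D = W·d = 1927·6.34 = 12217.2 kN·m/m
FS = M_R / M_D = 7038.0 / 12217.2 = 0.576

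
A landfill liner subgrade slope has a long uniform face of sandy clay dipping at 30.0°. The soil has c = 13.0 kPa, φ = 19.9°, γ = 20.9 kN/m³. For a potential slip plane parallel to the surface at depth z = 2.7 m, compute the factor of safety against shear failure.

FS = 1.16

For an infinite slope with a slip plane parallel to the surface (no pore pressure): FS = [c + γz cos²β tanφ] / [γz sinβ cosβ].
γz = 20.9·2.7 = 56.43 kN/m²
Numerator = 13.0 + 56.43·cos²30.0°·tan19.9° = 13.0 + 56.43·0.7500·0.3620 = 28.321 kPa
Denominator = 56.43·sin30.0°·cos30.0° = 56.43·0.5000·0.8660 = 24.435 kPa
FS = 28.321 / 24.435 = 1.159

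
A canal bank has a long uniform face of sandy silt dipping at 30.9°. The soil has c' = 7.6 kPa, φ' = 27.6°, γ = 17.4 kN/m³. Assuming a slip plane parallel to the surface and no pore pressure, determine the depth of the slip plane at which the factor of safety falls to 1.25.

Setting FS = 1.25 in FS = [c' + γz cos²β tanφ'] / [γz sinβ cosβ] and solving for z:
z = c' / [γ cosβ (FS·sinβ − cosβ·tanφ')]
  = 7.6 / [17.4·cos30.9°·(1.25·sin30.9° − cos30.9°·tan27.6°)]
  = 7.6 / [17.4·0.8581·(1.25·0.5135 − 0.8581·0.5228)]
  = 7.6 / 2.8866 = 2.633 m

z = 2.63 m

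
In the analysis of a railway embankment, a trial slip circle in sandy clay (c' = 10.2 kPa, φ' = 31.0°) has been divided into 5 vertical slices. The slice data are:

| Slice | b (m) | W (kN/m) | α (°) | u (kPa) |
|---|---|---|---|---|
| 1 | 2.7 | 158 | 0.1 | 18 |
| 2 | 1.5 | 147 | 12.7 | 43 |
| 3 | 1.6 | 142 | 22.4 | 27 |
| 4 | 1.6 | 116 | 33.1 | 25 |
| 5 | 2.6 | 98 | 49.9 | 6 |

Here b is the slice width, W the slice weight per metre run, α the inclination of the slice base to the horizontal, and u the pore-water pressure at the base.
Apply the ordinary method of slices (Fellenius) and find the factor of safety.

Ordinary method of slices: FS = Σ[c'·Δl_i + (W_i cosα_i − u_i·Δl_i)·tanφ'] / Σ W_i sinα_i, with Δl_i = b_i / cosα_i.
Slice 1: Δl = 2.7/cos0.1° = 2.700 m; N'_1 = 158·cos0.1° − 18·2.700 = 109.4; c'Δl = 27.54; W sinα = 0.3
Slice 2: Δl = 1.5/cos12.7° = 1.538 m; N'_2 = 147·cos12.7° − 43·1.538 = 77.3; c'Δl = 15.68; W sinα = 32.3
Slice 3: Δl = 1.6/cos22.4° = 1.731 m; N'_3 = 142·cos22.4° − 27·1.731 = 84.6; c'Δl = 17.65; W sinα = 54.1
Slice 4: Δl = 1.6/cos33.1° = 1.910 m; N'_4 = 116·cos33.1° − 25·1.910 = 49.4; c'Δl = 19.48; W sinα = 63.3
Slice 5: Δl = 2.6/cos49.9° = 4.036 m; N'_5 = 98·cos49.9° − 6·4.036 = 38.9; c'Δl = 41.17; W sinα = 75.0
Σc'Δl = 121.5 kN/m; ΣN' = 359.6 kN/m; ΣW sinα = 225.0 kN/m
Resisting = 121.5 + 359.6·tan31.0° = 121.5 + 216.1 = 337.6 kN/m
FS = 337.6 / 225.0 = 1.500

FS = 1.50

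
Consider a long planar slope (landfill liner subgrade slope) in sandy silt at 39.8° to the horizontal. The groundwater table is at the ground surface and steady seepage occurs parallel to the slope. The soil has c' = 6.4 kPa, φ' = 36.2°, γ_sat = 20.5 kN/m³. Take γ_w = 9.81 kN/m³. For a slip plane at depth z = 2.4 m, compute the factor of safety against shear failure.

FS = 0.72

With seepage parallel to the slope and the water table at the surface, the effective normal stress on the slip plane uses the buoyant unit weight γ' = γ_sat − γ_w while the driving shear stress uses γ_sat:
FS = [c' + γ' z cos²β tanφ'] / [γ_sat z sinβ cosβ]
γ' = 20.5 − 9.81 = 10.69 kN/m³
Numerator = 6.4 + 10.69·2.4·cos²39.8°·tan36.2° = 6.4 + 10.69·2.4·0.5903·0.7319 = 17.484 kPa
Denominator = 20.5·2.4·sin39.8°·cos39.8° = 20.5·2.4·0.6401·0.7683 = 24.196 kPa
FS = 17.484 / 24.196 = 0.723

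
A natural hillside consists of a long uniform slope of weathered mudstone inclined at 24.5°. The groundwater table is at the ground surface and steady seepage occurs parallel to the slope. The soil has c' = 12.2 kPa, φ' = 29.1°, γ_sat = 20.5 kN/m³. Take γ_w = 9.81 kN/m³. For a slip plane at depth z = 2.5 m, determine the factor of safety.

With seepage parallel to the slope and the water table at the surface, the effective normal stress on the slip plane uses the buoyant unit weight γ' = γ_sat − γ_w while the driving shear stress uses γ_sat:
FS = [c' + γ' z cos²β tanφ'] / [γ_sat z sinβ cosβ]
γ' = 20.5 − 9.81 = 10.69 kN/m³
Numerator = 12.2 + 10.69·2.5·cos²24.5°·tan29.1° = 12.2 + 10.69·2.5·0.8280·0.5566 = 24.517 kPa
Denominator = 20.5·2.5·sin24.5°·cos24.5° = 20.5·2.5·0.4147·0.9100 = 19.339 kPa
FS = 24.517 / 19.339 = 1.268

FS = 1.27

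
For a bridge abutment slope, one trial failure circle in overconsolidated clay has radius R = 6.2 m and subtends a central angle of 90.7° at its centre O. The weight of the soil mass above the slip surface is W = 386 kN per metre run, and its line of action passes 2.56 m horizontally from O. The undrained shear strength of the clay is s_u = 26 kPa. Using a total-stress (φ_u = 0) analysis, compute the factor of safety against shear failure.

Taking moments about the centre O, the resisting moment is provided by the undrained shear strength acting along the arc:
Arc length L_a = R·θ = 6.2·(90.7°·π/180) = 6.2·1.5830 = 9.81 m
M_R = s_u·L_a·R = 26·9.81·6.2 = 1582.1 kN·m/m
M_D = W·d = 386·2.56 = 988.2 kN·m/m
FS = M_R / M_D = 1582.1 / 988.2 = 1.601

FS = 1.60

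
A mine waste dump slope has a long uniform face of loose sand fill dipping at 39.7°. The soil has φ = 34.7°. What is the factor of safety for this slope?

FS = 0.83

For a dry cohesionless infinite slope the factor of safety is FS = tanφ / tanβ.
FS = tan34.7° / tan39.7° = 0.6924 / 0.8302 = 0.834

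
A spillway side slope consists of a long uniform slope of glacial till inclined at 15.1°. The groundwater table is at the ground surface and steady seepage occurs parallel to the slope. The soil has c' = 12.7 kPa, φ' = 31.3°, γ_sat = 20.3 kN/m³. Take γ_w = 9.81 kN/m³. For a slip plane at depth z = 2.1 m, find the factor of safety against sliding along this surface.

With seepage parallel to the slope and the water table at the surface, the effective normal stress on the slip plane uses the buoyant unit weight γ' = γ_sat − γ_w while the driving shear stress uses γ_sat:
FS = [c' + γ' z cos²β tanφ'] / [γ_sat z sinβ cosβ]
γ' = 20.3 − 9.81 = 10.49 kN/m³
Numerator = 12.7 + 10.49·2.1·cos²15.1°·tan31.3° = 12.7 + 10.49·2.1·0.9321·0.6080 = 25.185 kPa
Denominator = 20.3·2.1·sin15.1°·cos15.1° = 20.3·2.1·0.2605·0.9655 = 10.722 kPa
FS = 25.185 / 10.722 = 2.349

FS = 2.35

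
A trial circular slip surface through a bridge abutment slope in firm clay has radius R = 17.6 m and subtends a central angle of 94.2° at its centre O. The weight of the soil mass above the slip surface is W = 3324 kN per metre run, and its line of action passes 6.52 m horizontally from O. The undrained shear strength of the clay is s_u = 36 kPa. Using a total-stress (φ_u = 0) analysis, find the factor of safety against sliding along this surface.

Taking moments about the centre O, the resisting moment is provided by the undrained shear strength acting along the arc:
Arc length L_a = R·θ = 17.6·(94.2°·π/180) = 17.6·1.6441 = 28.94 m
M_R = s_u·L_a·R = 36·28.94·17.6 = 18334.0 kN·m/m
M_D = W·d = 3324·6.52 = 21672.5 kN·m/m
FS = M_R / M_D = 18334.0 / 21672.5 = 0.846

FS = 0.85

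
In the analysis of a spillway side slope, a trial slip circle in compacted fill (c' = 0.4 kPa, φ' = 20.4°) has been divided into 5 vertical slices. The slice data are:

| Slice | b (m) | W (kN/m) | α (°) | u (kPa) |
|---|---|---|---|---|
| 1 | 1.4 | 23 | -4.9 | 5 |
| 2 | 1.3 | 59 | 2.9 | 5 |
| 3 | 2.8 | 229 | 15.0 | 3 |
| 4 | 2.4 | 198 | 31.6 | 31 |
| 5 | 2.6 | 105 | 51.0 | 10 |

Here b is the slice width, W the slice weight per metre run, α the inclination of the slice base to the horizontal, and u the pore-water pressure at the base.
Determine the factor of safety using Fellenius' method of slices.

FS = 0.61

Ordinary method of slices: FS = Σ[c'·Δl_i + (W_i cosα_i − u_i·Δl_i)·tanφ'] / Σ W_i sinα_i, with Δl_i = b_i / cosα_i.
Slice 1: Δl = 1.4/cos(-4.9°) = 1.405 m; N'_1 = 23·cos(-4.9°) − 5·1.405 = 15.9; c'Δl = 0.56; W sinα = -2.0
Slice 2: Δl = 1.3/cos2.9° = 1.302 m; N'_2 = 59·cos2.9° − 5·1.302 = 52.4; c'Δl = 0.52; W sinα = 3.0
Slice 3: Δl = 2.8/cos15.0° = 2.899 m; N'_3 = 229·cos15.0° − 3·2.899 = 212.5; c'Δl = 1.16; W sinα = 59.3
Slice 4: Δl = 2.4/cos31.6° = 2.818 m; N'_4 = 198·cos31.6° − 31·2.818 = 81.3; c'Δl = 1.13; W sinα = 103.7
Slice 5: Δl = 2.6/cos51.0° = 4.131 m; N'_5 = 105·cos51.0° − 10·4.131 = 24.8; c'Δl = 1.65; W sinα = 81.6
Σc'Δl = 5.0 kN/m; ΣN' = 386.9 kN/m; ΣW sinα = 245.6 kN/m
Resisting = 5.0 + 386.9·tan20.4° = 5.0 + 143.9 = 148.9 kN/m
FS = 148.9 / 245.6 = 0.606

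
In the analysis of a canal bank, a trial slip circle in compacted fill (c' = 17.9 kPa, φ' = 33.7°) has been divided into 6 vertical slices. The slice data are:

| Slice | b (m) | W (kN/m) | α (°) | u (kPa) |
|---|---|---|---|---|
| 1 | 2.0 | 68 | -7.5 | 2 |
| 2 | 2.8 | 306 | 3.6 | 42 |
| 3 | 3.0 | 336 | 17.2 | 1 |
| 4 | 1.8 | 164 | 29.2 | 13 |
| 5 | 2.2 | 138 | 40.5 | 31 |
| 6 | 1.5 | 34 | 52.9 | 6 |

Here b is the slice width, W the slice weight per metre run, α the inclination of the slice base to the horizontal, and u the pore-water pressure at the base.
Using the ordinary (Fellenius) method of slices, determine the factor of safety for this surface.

Ordinary method of slices: FS = Σ[c'·Δl_i + (W_i cosα_i − u_i·Δl_i)·tanφ'] / Σ W_i sinα_i, with Δl_i = b_i / cosα_i.
Slice 1: Δl = 2.0/cos(-7.5°) = 2.017 m; N'_1 = 68·cos(-7.5°) − 2·2.017 = 63.4; c'Δl = 36.11; W sinα = -8.9
Slice 2: Δl = 2.8/cos3.6° = 2.806 m; N'_2 = 306·cos3.6° − 42·2.806 = 187.6; c'Δl = 50.22; W sinα = 19.2
Slice 3: Δl = 3.0/cos17.2° = 3.140 m; N'_3 = 336·cos17.2° − 1·3.140 = 317.8; c'Δl = 56.21; W sinα = 99.4
Slice 4: Δl = 1.8/cos29.2° = 2.062 m; N'_4 = 164·cos29.2° − 13·2.062 = 116.4; c'Δl = 36.91; W sinα = 80.0
Slice 5: Δl = 2.2/cos40.5° = 2.893 m; N'_5 = 138·cos40.5° − 31·2.893 = 15.2; c'Δl = 51.79; W sinα = 89.6
Slice 6: Δl = 1.5/cos52.9° = 2.487 m; N'_6 = 34·cos52.9° − 6·2.487 = 5.6; c'Δl = 44.51; W sinα = 27.1
Σc'Δl = 275.8 kN/m; ΣN' = 706.0 kN/m; ΣW sinα = 306.4 kN/m
Resisting = 275.8 + 706.0·tan33.7° = 275.8 + 470.8 = 746.6 kN/m
FS = 746.6 / 306.4 = 2.436

FS = 2.44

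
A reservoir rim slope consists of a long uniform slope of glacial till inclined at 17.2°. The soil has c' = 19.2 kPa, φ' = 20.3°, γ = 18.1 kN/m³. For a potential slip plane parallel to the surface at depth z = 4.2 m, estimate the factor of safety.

FS = 2.09

For an infinite slope with a slip plane parallel to the surface (no pore pressure): FS = [c' + γz cos²β tanφ'] / [γz sinβ cosβ].
γz = 18.1·4.2 = 76.02 kN/m²
Numerator = 19.2 + 76.02·cos²17.2°·tan20.3° = 19.2 + 76.02·0.9126·0.3699 = 44.862 kPa
Denominator = 76.02·sin17.2°·cos17.2° = 76.02·0.2957·0.9553 = 21.474 kPa
FS = 44.862 / 21.474 = 2.089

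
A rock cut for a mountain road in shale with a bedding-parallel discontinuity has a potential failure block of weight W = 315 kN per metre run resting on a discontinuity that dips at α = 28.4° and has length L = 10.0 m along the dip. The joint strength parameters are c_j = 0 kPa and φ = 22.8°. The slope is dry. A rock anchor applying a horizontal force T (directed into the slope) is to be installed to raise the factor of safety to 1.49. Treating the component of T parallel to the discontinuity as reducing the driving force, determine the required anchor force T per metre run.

T = 71 kN/m

Resolving forces along and normal to the sliding plane, with the horizontal anchor force T adding T·sinα to the effective normal force and T·cosα acting up the plane against the driving force:
FS = [c_jL + (W cosα + T sinα) tanφ] / [W sinα − T cosα]
Without the anchor: N' = 277.1 kN/m, driving T_d = 149.8 kN/m, resisting R = 0·10.0 + 277.1·tan22.8° = 116.5 kN/m, FS = 0.78.
Setting FS = 1.49 and solving for T:
1.49·(149.8 − T cos28.4°) = 116.5 + T sin28.4°·tan22.8°
T·(sin28.4°·tan22.8° + 1.49·cos28.4°) = 1.49·149.8 − 116.5
T·(0.4756·0.4204 + 1.49·0.8796) = 223.2 − 116.5 = 106.8
T·1.5106 = 106.8
T = 70.7 kN/m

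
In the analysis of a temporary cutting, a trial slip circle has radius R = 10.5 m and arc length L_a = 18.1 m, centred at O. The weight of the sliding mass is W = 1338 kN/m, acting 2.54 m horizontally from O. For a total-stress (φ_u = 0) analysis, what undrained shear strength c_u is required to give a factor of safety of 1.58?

FS = c_u·L_a·R / (W·d), so c_u = FS·W·d / (L_a·R).
c_u = 1.58·1338·2.54 / (18.10·10.5) = 5369.7 / 190.05 = 28.25 kPa

c_u = 28.3 kPa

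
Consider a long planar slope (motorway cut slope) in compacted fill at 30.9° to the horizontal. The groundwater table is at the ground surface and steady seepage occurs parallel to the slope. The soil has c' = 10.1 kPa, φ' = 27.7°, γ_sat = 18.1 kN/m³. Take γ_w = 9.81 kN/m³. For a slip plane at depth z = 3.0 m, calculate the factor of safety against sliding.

With seepage parallel to the slope and the water table at the surface, the effective normal stress on the slip plane uses the buoyant unit weight γ' = γ_sat − γ_w while the driving shear stress uses γ_sat:
FS = [c' + γ' z cos²β tanφ'] / [γ_sat z sinβ cosβ]
γ' = 18.1 − 9.81 = 8.29 kN/m³
Numerator = 10.1 + 8.29·3.0·cos²30.9°·tan27.7° = 10.1 + 8.29·3.0·0.7363·0.5250 = 19.714 kPa
Denominator = 18.1·3.0·sin30.9°·cos30.9° = 18.1·3.0·0.5135·0.8581 = 23.927 kPa
FS = 19.714 / 23.927 = 0.824

FS = 0.82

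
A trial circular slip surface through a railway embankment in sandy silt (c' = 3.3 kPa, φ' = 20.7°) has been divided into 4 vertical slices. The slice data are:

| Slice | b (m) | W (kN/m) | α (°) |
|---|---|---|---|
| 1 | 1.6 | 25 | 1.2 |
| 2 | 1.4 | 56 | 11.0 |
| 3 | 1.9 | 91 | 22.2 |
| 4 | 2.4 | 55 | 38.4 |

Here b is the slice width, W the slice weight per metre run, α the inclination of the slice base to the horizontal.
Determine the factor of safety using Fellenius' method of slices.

Ordinary method of slices: FS = Σ[c'·Δl_i + (W_i cosα_i)·tanφ'] / Σ W_i sinα_i, with Δl_i = b_i / cosα_i.
Slice 1: Δl = 1.6/cos1.2° = 1.600 m; N'_1 = 25·cos1.2° = 25.0; c'Δl = 5.28; W sinα = 0.5
Slice 2: Δl = 1.4/cos11.0° = 1.426 m; N'_2 = 56·cos11.0° = 55.0; c'Δl = 4.71; W sinα = 10.7
Slice 3: Δl = 1.9/cos22.2° = 2.052 m; N'_3 = 91·cos22.2° = 84.3; c'Δl = 6.77; W sinα = 34.4
Slice 4: Δl = 2.4/cos38.4° = 3.062 m; N'_4 = 55·cos38.4° = 43.1; c'Δl = 10.11; W sinα = 34.2
Σc'Δl = 26.9 kN/m; ΣN' = 207.3 kN/m; ΣW sinα = 79.8 kN/m
Resisting = 26.9 + 207.3·tan20.7° = 26.9 + 78.3 = 105.2 kN/m
FS = 105.2 / 79.8 = 1.319

FS = 1.32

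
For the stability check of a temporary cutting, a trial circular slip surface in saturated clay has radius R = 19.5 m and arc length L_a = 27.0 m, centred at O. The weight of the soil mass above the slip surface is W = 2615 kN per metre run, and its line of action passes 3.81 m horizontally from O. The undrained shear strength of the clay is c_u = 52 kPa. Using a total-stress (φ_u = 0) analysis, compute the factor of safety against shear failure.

Taking moments about the centre O, the resisting moment is provided by the undrained shear strength acting along the arc:
M_R = c_u·L_a·R = 52·27.00·19.5 = 27378.0 kN·m/m
M_D = W·d = 2615·3.81 = 9963.1 kN·m/m
FS = M_R / M_D = 27378.0 / 9963.1 = 2.748

FS = 2.75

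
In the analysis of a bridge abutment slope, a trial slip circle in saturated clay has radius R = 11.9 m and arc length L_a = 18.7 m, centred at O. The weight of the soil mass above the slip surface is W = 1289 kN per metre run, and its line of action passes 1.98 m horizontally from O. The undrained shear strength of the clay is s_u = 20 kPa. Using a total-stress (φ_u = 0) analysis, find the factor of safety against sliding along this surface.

Taking moments about the centre O, the resisting moment is provided by the undrained shear strength acting along the arc:
M_R = s_u·L_a·R = 20·18.70·11.9 = 4450.6 kN·m/m
M_D = W·d = 1289·1.98 = 2552.2 kN·m/m
FS = M_R / M_D = 4450.6 / 2552.2 = 1.744

FS = 1.74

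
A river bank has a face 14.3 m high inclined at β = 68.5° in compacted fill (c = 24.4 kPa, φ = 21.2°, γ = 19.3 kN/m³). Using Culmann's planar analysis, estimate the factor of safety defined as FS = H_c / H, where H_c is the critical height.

FS = 0.95

H_c = (4c/γ) · sinβ cosφ / [1 − cos(β − φ)]
    = (4·24.4/19.3) · sin68.5°·cos21.2° / [1 − cos47.3°]
    = 5.057 · 0.8675 / 0.3218 = 13.63 m
FS = H_c / H = 13.63 / 14.3 = 0.953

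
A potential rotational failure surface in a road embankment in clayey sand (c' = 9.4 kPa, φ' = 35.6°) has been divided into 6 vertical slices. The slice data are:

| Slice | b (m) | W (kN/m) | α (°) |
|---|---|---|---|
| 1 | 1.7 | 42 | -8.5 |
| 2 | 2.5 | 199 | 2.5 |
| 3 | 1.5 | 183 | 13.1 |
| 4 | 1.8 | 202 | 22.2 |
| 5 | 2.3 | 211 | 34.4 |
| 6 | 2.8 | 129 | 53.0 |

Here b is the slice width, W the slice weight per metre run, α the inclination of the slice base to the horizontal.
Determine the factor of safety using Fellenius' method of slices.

Ordinary method of slices: FS = Σ[c'·Δl_i + (W_i cosα_i)·tanφ'] / Σ W_i sinα_i, with Δl_i = b_i / cosα_i.
Slice 1: Δl = 1.7/cos(-8.5°) = 1.719 m; N'_1 = 42·cos(-8.5°) = 41.5; c'Δl = 16.16; W sinα = -6.2
Slice 2: Δl = 2.5/cos2.5° = 2.502 m; N'_2 = 199·cos2.5° = 198.8; c'Δl = 23.52; W sinα = 8.7
Slice 3: Δl = 1.5/cos13.1° = 1.540 m; N'_3 = 183·cos13.1° = 178.2; c'Δl = 14.48; W sinα = 41.5
Slice 4: Δl = 1.8/cos22.2° = 1.944 m; N'_4 = 202·cos22.2° = 187.0; c'Δl = 18.27; W sinα = 76.3
Slice 5: Δl = 2.3/cos34.4° = 2.787 m; N'_5 = 211·cos34.4° = 174.1; c'Δl = 26.20; W sinα = 119.2
Slice 6: Δl = 2.8/cos53.0° = 4.653 m; N'_6 = 129·cos53.0° = 77.6; c'Δl = 43.73; W sinα = 103.0
Σc'Δl = 142.4 kN/m; ΣN' = 857.3 kN/m; ΣW sinα = 342.5 kN/m
Resisting = 142.4 + 857.3·tan35.6° = 142.4 + 613.8 = 756.2 kN/m
FS = 756.2 / 342.5 = 2.208

FS = 2.21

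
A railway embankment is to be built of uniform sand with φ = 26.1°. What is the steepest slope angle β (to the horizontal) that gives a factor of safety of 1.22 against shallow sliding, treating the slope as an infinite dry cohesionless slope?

For an infinite dry cohesionless slope FS = tanφ/tanβ, so tanβ = tanφ / FS.
tanβ = tan26.1° / 1.22 = 0.4899 / 1.22 = 0.4016
β = arctan(0.4016) = 21.88°

β = 21.9°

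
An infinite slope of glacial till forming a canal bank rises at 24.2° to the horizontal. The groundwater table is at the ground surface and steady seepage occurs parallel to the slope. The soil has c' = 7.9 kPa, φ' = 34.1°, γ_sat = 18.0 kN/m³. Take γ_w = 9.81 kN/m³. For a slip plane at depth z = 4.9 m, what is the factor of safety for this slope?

With seepage parallel to the slope and the water table at the surface, the effective normal stress on the slip plane uses the buoyant unit weight γ' = γ_sat − γ_w while the driving shear stress uses γ_sat:
FS = [c' + γ' z cos²β tanφ'] / [γ_sat z sinβ cosβ]
γ' = 18.0 − 9.81 = 8.19 kN/m³
Numerator = 7.9 + 8.19·4.9·cos²24.2°·tan34.1° = 7.9 + 8.19·4.9·0.8320·0.6771 = 30.505 kPa
Denominator = 18.0·4.9·sin24.2°·cos24.2° = 18.0·4.9·0.4099·0.9121 = 32.978 kPa
FS = 30.505 / 32.978 = 0.925

FS = 0.93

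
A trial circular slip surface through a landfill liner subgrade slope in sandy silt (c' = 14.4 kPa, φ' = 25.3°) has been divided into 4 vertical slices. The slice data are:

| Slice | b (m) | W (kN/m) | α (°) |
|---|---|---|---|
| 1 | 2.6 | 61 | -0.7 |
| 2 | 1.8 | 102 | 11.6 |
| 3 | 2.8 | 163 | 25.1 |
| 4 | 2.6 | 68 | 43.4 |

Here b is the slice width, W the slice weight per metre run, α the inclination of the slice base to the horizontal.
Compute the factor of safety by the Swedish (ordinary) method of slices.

Ordinary method of slices: FS = Σ[c'·Δl_i + (W_i cosα_i)·tanφ'] / Σ W_i sinα_i, with Δl_i = b_i / cosα_i.
Slice 1: Δl = 2.6/cos(-0.7°) = 2.600 m; N'_1 = 61·cos(-0.7°) = 61.0; c'Δl = 37.44; W sinα = -0.7
Slice 2: Δl = 1.8/cos11.6° = 1.838 m; N'_2 = 102·cos11.6° = 99.9; c'Δl = 26.46; W sinα = 20.5
Slice 3: Δl = 2.8/cos25.1° = 3.092 m; N'_3 = 163·cos25.1° = 147.6; c'Δl = 44.52; W sinα = 69.1
Slice 4: Δl = 2.6/cos43.4° = 3.578 m; N'_4 = 68·cos43.4° = 49.4; c'Δl = 51.53; W sinα = 46.7
Σc'Δl = 160.0 kN/m; ΣN' = 357.9 kN/m; ΣW sinα = 135.6 kN/m
Resisting = 160.0 + 357.9·tan25.3° = 160.0 + 169.2 = 329.1 kN/m
FS = 329.1 / 135.6 = 2.427

FS = 2.43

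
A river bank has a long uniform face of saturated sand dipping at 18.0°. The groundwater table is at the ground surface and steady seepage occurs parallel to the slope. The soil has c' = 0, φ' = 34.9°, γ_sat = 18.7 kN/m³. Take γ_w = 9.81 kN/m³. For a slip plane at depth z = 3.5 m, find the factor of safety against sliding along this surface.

FS = 1.02

With seepage parallel to the slope and the water table at the surface, the effective normal stress on the slip plane uses the buoyant unit weight γ' = γ_sat − γ_w while the driving shear stress uses γ_sat:
FS = [c' + γ' z cos²β tanφ'] / [γ_sat z sinβ cosβ]
(For c' = 0 this reduces to FS = (γ'/γ_sat)·tanφ'/tanβ.)
γ' = 18.7 − 9.81 = 8.89 kN/m³
Numerator = 0.0 + 8.89·3.5·cos²18.0°·tan34.9° = 0.0 + 8.89·3.5·0.9045·0.6976 = 19.633 kPa
Denominator = 18.7·3.5·sin18.0°·cos18.0° = 18.7·3.5·0.3090·0.9511 = 19.235 kPa
FS = 19.633 / 19.235 = 1.021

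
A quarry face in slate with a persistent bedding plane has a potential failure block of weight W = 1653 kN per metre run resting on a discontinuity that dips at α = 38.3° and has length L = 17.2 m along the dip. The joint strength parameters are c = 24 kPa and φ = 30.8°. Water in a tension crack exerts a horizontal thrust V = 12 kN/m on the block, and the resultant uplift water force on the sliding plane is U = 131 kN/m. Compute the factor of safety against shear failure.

FS = 1.07

Resolving the block weight along and normal to the plane and applying the Mohr–Coulomb strength on the joint:
N' = W cosα − U − V sinα = 1653·cos38.3° − 131 − 12·sin38.3° = 1158.8 kN/m
Driving force T = W sinα + V cosα = 1653·sin38.3° + 12·cos38.3° = 1033.9 kN/m
Resisting force R = c·L + N'·tanφ = 24·17.2 + 1158.8·tan30.8° = 412.8 + 690.8 = 1103.6 kN/m
FS = R / T = 1103.6 / 1033.9 = 1.067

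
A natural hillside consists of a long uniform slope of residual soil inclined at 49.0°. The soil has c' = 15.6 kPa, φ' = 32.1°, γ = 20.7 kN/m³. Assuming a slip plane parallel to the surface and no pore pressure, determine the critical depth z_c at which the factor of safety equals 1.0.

Setting FS = 1.00 in FS = [c' + γz cos²β tanφ'] / [γz sinβ cosβ] and solving for z:
z = c' / [γ cosβ (FS·sinβ − cosβ·tanφ')]
  = 15.6 / [20.7·cos49.0°·(1.00·sin49.0° − cos49.0°·tan32.1°)]
  = 15.6 / [20.7·0.6561·(1.00·0.7547 − 0.6561·0.6273)]
  = 15.6 / 4.6603 = 3.347 m

z_c = 3.35 m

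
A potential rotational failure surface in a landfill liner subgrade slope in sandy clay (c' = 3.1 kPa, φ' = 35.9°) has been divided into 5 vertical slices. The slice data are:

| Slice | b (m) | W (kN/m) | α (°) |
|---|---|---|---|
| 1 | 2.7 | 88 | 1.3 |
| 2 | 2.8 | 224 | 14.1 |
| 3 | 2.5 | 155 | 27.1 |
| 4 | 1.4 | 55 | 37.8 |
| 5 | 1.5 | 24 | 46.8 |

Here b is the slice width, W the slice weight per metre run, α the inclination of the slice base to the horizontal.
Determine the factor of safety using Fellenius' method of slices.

FS = 2.26

Ordinary method of slices: FS = Σ[c'·Δl_i + (W_i cosα_i)·tanφ'] / Σ W_i sinα_i, with Δl_i = b_i / cosα_i.
Slice 1: Δl = 2.7/cos1.3° = 2.701 m; N'_1 = 88·cos1.3° = 88.0; c'Δl = 8.37; W sinα = 2.0
Slice 2: Δl = 2.8/cos14.1° = 2.887 m; N'_2 = 224·cos14.1° = 217.3; c'Δl = 8.95; W sinα = 54.6
Slice 3: Δl = 2.5/cos27.1° = 2.808 m; N'_3 = 155·cos27.1° = 138.0; c'Δl = 8.71; W sinα = 70.6
Slice 4: Δl = 1.4/cos37.8° = 1.772 m; N'_4 = 55·cos37.8° = 43.5; c'Δl = 5.49; W sinα = 33.7
Slice 5: Δl = 1.5/cos46.8° = 2.191 m; N'_5 = 24·cos46.8° = 16.4; c'Δl = 6.79; W sinα = 17.5
Σc'Δl = 38.3 kN/m; ΣN' = 503.1 kN/m; ΣW sinα = 178.4 kN/m
Resisting = 38.3 + 503.1·tan35.9° = 38.3 + 364.2 = 402.5 kN/m
FS = 402.5 / 178.4 = 2.256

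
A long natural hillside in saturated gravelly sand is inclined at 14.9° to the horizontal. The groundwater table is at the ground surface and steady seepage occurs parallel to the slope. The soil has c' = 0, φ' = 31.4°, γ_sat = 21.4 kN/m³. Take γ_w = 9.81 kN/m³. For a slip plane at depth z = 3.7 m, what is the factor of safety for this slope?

FS = 1.24

With seepage parallel to the slope and the water table at the surface, the effective normal stress on the slip plane uses the buoyant unit weight γ' = γ_sat − γ_w while the driving shear stress uses γ_sat:
FS = [c' + γ' z cos²β tanφ'] / [γ_sat z sinβ cosβ]
(For c' = 0 this reduces to FS = (γ'/γ_sat)·tanφ'/tanβ.)
γ' = 21.4 − 9.81 = 11.59 kN/m³
Numerator = 0.0 + 11.59·3.7·cos²14.9°·tan31.4° = 0.0 + 11.59·3.7·0.9339·0.6104 = 24.445 kPa
Denominator = 21.4·3.7·sin14.9°·cos14.9° = 21.4·3.7·0.2571·0.9664 = 19.675 kPa
FS = 24.445 / 19.675 = 1.242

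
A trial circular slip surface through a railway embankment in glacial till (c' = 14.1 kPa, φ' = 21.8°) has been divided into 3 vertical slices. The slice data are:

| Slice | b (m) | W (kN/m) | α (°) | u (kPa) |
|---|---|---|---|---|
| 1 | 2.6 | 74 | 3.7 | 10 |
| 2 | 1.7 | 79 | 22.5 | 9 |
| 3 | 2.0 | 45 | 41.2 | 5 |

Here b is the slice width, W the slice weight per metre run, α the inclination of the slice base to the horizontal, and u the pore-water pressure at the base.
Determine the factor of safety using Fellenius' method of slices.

Ordinary method of slices: FS = Σ[c'·Δl_i + (W_i cosα_i − u_i·Δl_i)·tanφ'] / Σ W_i sinα_i, with Δl_i = b_i / cosα_i.
Slice 1: Δl = 2.6/cos3.7° = 2.605 m; N'_1 = 74·cos3.7° − 10·2.605 = 47.8; c'Δl = 36.74; W sinα = 4.8
Slice 2: Δl = 1.7/cos22.5° = 1.840 m; N'_2 = 79·cos22.5° − 9·1.840 = 56.4; c'Δl = 25.94; W sinα = 30.2
Slice 3: Δl = 2.0/cos41.2° = 2.658 m; N'_3 = 45·cos41.2° − 5·2.658 = 20.6; c'Δl = 37.48; W sinα = 29.6
Σc'Δl = 100.2 kN/m; ΣN' = 124.8 kN/m; ΣW sinα = 64.6 kN/m
Resisting = 100.2 + 124.8·tan21.8° = 100.2 + 49.9 = 150.1 kN/m
FS = 150.1 / 64.6 = 2.321

FS = 2.32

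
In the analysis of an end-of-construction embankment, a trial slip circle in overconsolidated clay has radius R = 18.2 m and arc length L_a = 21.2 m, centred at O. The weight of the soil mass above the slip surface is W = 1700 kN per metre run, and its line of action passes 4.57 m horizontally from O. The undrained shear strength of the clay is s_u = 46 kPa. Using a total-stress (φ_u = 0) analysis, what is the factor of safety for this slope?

FS = 2.28

Taking moments about the centre O, the resisting moment is provided by the undrained shear strength acting along the arc:
M_R = s_u·L_a·R = 46·21.20·18.2 = 17748.6 kN·m/m
M_D = W·d = 1700·4.57 = 7769.0 kN·m/m
FS = M_R / M_D = 17748.6 / 7769.0 = 2.285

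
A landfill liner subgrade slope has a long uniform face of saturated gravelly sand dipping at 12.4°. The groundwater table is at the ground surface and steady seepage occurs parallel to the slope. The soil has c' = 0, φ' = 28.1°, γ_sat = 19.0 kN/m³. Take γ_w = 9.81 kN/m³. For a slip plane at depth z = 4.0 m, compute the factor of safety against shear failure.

With seepage parallel to the slope and the water table at the surface, the effective normal stress on the slip plane uses the buoyant unit weight γ' = γ_sat − γ_w while the driving shear stress uses γ_sat:
FS = [c' + γ' z cos²β tanφ'] / [γ_sat z sinβ cosβ]
(For c' = 0 this reduces to FS = (γ'/γ_sat)·tanφ'/tanβ.)
γ' = 19.0 − 9.81 = 9.19 kN/m³
Numerator = 0.0 + 9.19·4.0·cos²12.4°·tan28.1° = 0.0 + 9.19·4.0·0.9539·0.5340 = 18.723 kPa
Denominator = 19.0·4.0·sin12.4°·cos12.4° = 19.0·4.0·0.2147·0.9767 = 15.939 kPa
FS = 18.723 / 15.939 = 1.175

FS = 1.17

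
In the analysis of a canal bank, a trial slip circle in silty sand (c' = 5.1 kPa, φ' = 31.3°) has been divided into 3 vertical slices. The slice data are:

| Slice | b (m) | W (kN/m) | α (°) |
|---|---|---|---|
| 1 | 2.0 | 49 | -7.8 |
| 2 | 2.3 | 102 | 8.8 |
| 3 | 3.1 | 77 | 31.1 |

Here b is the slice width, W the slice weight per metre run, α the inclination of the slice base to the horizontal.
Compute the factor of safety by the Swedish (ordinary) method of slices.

Ordinary method of slices: FS = Σ[c'·Δl_i + (W_i cosα_i)·tanφ'] / Σ W_i sinα_i, with Δl_i = b_i / cosα_i.
Slice 1: Δl = 2.0/cos(-7.8°) = 2.019 m; N'_1 = 49·cos(-7.8°) = 48.5; c'Δl = 10.30; W sinα = -6.7
Slice 2: Δl = 2.3/cos8.8° = 2.327 m; N'_2 = 102·cos8.8° = 100.8; c'Δl = 11.87; W sinα = 15.6
Slice 3: Δl = 3.1/cos31.1° = 3.620 m; N'_3 = 77·cos31.1° = 65.9; c'Δl = 18.46; W sinα = 39.8
Σc'Δl = 40.6 kN/m; ΣN' = 215.3 kN/m; ΣW sinα = 48.7 kN/m
Resisting = 40.6 + 215.3·tan31.3° = 40.6 + 130.9 = 171.5 kN/m
FS = 171.5 / 48.7 = 3.520

FS = 3.52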